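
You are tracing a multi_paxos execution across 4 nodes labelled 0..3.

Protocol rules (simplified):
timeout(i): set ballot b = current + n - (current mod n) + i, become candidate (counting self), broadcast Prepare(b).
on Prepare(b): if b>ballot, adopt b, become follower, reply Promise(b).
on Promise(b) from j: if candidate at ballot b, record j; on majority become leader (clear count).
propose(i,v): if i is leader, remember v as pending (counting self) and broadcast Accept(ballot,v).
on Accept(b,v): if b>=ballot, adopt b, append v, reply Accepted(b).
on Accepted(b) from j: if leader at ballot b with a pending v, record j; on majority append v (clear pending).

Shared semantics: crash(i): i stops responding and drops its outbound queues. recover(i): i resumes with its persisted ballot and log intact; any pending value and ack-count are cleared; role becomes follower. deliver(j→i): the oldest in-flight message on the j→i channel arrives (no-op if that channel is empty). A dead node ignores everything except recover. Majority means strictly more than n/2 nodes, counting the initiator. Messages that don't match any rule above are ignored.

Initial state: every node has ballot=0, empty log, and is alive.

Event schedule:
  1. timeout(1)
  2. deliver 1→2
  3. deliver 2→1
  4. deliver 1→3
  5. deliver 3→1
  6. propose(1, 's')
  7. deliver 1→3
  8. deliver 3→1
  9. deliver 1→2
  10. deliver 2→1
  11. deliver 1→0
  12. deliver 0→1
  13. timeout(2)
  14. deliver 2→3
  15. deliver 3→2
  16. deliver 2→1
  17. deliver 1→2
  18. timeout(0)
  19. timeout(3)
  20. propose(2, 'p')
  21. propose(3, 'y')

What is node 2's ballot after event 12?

[1] timeout(1) → N1(cand b5 [-])
[2] deliver 1→2 → N2(foll b5 [-])
[3] deliver 2→1 → ∅
[4] deliver 1→3 → N3(foll b5 [-])
[5] deliver 3→1 → N1(lead b5 [-])
[6] propose(1,'s') → ∅
[7] deliver 1→3 → N3(foll b5 [s])
[8] deliver 3→1 → ∅
[9] deliver 1→2 → N2(foll b5 [s])
[10] deliver 2→1 → N1(lead b5 [s])
[11] deliver 1→0 → N0(foll b5 [-])
[12] deliver 0→1 → ∅

5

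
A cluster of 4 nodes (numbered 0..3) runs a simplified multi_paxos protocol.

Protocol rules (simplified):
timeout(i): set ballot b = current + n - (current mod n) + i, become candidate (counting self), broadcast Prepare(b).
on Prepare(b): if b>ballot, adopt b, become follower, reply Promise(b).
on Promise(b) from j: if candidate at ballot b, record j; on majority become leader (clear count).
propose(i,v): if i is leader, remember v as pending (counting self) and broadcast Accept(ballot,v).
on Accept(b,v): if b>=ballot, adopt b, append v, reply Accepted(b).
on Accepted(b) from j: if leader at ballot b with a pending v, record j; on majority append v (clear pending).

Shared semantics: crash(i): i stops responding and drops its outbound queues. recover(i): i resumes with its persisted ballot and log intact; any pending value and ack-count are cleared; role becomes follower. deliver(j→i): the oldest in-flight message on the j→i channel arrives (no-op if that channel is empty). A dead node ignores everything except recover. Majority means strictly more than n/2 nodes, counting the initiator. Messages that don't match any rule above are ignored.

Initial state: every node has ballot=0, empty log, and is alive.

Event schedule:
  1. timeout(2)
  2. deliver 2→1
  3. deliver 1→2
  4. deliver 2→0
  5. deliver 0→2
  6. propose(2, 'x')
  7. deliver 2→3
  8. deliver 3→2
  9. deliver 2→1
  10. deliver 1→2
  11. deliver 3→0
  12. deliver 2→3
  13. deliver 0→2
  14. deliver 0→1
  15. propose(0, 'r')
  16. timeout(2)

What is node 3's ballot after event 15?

6

step 1 timeout(2): 2={cand,b=6,log=-}
step 2 deliver 2→1: 1={foll,b=6,log=-}
step 3 deliver 1→2: —
step 4 deliver 2→0: 0={foll,b=6,log=-}
step 5 deliver 0→2: 2={lead,b=6,log=-}
step 6 propose(2,'x'): —
step 7 deliver 2→3: 3={foll,b=6,log=-}
step 8 deliver 3→2: —
step 9 deliver 2→1: 1={foll,b=6,log=x}
step 10 deliver 1→2: —
step 11 deliver 3→0: —
step 12 deliver 2→3: 3={foll,b=6,log=x}
step 13 deliver 0→2: —
step 14 deliver 0→1: —
step 15 propose(0,'r'): —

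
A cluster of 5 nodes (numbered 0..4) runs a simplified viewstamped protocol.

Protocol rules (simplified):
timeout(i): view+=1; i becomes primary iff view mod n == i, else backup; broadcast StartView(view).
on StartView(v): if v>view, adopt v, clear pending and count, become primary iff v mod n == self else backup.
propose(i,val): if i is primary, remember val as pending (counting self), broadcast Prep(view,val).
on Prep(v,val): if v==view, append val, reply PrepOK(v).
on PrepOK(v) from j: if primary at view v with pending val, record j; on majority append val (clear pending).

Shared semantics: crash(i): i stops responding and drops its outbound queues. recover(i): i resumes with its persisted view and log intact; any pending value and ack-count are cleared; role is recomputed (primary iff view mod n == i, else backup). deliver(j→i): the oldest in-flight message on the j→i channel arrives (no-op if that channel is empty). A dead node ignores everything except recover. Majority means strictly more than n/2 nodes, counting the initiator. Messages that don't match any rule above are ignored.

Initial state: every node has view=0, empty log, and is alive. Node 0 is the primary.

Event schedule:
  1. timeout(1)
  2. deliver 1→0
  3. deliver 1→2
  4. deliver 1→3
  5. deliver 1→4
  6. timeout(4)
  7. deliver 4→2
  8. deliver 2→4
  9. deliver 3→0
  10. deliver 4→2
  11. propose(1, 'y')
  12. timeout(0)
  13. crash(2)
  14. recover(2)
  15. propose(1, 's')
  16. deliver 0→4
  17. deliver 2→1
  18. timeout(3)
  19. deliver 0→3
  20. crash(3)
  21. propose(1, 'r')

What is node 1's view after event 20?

1

1. timeout(1):  <1:prim v1 ->
2. deliver 1→0:  <0:back v1 ->
3. deliver 1→2:  <2:back v1 ->
4. deliver 1→3:  <3:back v1 ->
5. deliver 1→4:  <4:back v1 ->
6. timeout(4):  <4:back v2 ->
7. deliver 4→2:  <2:prim v2 ->
8. deliver 2→4:  nop
9. deliver 3→0:  nop
10. deliver 4→2:  nop
11. propose(1,'y'):  nop
12. timeout(0):  <0:back v2 ->
13. crash(2):  <2:✗prim v2 ->
14. recover(2):  <2:prim v2 ->
15. propose(1,'s'):  nop
16. deliver 0→4:  nop
17. deliver 2→1:  nop
18. timeout(3):  <3:back v2 ->
19. deliver 0→3:  nop
20. crash(3):  <3:✗back v2 ->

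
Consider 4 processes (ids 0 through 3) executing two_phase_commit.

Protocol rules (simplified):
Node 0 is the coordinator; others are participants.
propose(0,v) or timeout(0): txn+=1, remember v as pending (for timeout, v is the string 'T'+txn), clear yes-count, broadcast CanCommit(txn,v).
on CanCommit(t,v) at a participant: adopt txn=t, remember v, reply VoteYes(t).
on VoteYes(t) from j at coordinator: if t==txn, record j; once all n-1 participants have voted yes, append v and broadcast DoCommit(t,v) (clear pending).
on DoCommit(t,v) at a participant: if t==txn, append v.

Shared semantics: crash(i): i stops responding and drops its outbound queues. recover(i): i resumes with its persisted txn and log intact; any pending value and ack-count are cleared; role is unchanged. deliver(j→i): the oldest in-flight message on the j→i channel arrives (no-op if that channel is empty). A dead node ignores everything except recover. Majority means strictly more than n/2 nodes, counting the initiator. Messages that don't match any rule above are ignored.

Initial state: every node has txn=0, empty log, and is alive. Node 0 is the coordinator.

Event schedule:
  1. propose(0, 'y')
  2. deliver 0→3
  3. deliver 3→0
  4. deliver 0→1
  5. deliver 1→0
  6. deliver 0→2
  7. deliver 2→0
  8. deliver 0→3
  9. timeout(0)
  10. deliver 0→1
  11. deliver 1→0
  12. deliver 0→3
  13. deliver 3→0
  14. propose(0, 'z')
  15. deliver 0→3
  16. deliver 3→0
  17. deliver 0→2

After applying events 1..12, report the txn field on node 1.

1

1. propose(0,'y'):  <0:coor t1 ->
2. deliver 0→3:  <3:part t1 ->
3. deliver 3→0:  nop
4. deliver 0→1:  <1:part t1 ->
5. deliver 1→0:  nop
6. deliver 0→2:  <2:part t1 ->
7. deliver 2→0:  <0:coor t1 y>
8. deliver 0→3:  <3:part t1 y>
9. timeout(0):  <0:coor t2 y>
10. deliver 0→1:  <1:part t1 y>
11. deliver 1→0:  nop
12. deliver 0→3:  <3:part t2 y>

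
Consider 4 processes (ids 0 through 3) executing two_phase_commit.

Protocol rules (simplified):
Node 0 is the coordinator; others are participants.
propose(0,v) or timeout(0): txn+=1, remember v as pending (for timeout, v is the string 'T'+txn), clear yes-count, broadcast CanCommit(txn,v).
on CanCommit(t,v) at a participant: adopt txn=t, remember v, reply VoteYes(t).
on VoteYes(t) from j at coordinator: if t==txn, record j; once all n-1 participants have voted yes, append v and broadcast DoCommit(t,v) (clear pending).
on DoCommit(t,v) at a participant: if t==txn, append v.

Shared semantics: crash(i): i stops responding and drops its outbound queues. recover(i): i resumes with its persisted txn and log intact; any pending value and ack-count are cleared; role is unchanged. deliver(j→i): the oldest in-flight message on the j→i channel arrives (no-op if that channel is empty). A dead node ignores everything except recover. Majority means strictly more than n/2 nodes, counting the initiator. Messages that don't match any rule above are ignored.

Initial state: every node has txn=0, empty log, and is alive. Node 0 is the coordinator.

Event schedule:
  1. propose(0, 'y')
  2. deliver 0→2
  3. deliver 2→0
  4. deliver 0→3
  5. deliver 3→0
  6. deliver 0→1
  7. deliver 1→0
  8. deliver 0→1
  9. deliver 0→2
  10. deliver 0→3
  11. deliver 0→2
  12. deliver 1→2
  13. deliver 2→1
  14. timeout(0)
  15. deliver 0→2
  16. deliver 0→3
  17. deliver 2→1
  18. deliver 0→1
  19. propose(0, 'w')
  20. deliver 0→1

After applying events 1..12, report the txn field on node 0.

1

[1] propose(0,'y') → N0(coor t1 [-])
[2] deliver 0→2 → N2(part t1 [-])
[3] deliver 2→0 → ∅
[4] deliver 0→3 → N3(part t1 [-])
[5] deliver 3→0 → ∅
[6] deliver 0→1 → N1(part t1 [-])
[7] deliver 1→0 → N0(coor t1 [y])
[8] deliver 0→1 → N1(part t1 [y])
[9] deliver 0→2 → N2(part t1 [y])
[10] deliver 0→3 → N3(part t1 [y])
[11] deliver 0→2 → ∅
[12] deliver 1→2 → ∅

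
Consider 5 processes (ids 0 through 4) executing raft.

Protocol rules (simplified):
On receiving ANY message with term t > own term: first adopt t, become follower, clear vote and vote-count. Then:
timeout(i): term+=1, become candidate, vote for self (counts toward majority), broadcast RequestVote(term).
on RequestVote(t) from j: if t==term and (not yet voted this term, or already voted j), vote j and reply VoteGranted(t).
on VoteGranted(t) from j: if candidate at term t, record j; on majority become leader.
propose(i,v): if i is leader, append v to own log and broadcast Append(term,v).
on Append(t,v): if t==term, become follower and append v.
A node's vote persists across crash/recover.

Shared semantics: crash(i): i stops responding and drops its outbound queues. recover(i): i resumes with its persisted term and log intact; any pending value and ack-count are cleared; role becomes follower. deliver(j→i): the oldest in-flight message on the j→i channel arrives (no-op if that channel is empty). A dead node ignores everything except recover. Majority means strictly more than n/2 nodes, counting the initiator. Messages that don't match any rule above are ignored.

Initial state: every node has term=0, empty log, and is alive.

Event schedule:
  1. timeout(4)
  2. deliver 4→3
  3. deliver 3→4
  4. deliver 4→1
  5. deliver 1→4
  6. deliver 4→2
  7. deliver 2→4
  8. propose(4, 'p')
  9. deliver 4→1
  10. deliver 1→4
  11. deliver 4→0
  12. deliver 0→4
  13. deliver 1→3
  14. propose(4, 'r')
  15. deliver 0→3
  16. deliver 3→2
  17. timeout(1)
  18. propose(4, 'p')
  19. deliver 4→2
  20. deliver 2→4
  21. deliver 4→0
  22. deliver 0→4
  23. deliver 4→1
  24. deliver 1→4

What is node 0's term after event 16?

e1 timeout(4): 4[cand,t=1,-]
e2 deliver 4→3: 3[foll,t=1,-]
e3 deliver 3→4: ·
e4 deliver 4→1: 1[foll,t=1,-]
e5 deliver 1→4: 4[lead,t=1,-]
e6 deliver 4→2: 2[foll,t=1,-]
e7 deliver 2→4: ·
e8 propose(4,'p'): 4[lead,t=1,p]
e9 deliver 4→1: 1[foll,t=1,p]
e10 deliver 1→4: ·
e11 deliver 4→0: 0[foll,t=1,-]
e12 deliver 0→4: ·
e13 deliver 1→3: ·
e14 propose(4,'r'): 4[lead,t=1,p,r]
e15 deliver 0→3: ·
e16 deliver 3→2: ·

1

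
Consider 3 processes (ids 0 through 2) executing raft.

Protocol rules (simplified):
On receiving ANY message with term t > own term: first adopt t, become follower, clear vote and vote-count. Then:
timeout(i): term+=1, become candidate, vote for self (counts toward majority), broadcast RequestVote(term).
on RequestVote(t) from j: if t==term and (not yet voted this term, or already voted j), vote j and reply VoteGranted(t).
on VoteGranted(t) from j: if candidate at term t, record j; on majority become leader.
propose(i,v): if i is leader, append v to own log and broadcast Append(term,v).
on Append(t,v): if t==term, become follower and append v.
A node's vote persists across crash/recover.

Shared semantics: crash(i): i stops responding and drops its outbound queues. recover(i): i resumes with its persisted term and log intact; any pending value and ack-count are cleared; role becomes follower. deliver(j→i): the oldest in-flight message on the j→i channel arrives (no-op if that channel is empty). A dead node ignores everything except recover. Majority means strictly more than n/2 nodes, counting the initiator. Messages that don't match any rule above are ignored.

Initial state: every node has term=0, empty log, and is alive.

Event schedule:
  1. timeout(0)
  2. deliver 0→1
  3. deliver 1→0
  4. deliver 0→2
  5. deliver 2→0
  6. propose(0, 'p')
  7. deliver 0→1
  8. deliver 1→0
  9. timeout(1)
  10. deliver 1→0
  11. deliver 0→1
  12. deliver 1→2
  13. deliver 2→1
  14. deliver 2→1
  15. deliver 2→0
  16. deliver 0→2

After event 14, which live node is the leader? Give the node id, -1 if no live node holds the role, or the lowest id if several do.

step 1 timeout(0): 0={cand,t=1,log=-}
step 2 deliver 0→1: 1={foll,t=1,log=-}
step 3 deliver 1→0: 0={lead,t=1,log=-}
step 4 deliver 0→2: 2={foll,t=1,log=-}
step 5 deliver 2→0: —
step 6 propose(0,'p'): 0={lead,t=1,log=p}
step 7 deliver 0→1: 1={foll,t=1,log=p}
step 8 deliver 1→0: —
step 9 timeout(1): 1={cand,t=2,log=p}
step 10 deliver 1→0: 0={foll,t=2,log=p}
step 11 deliver 0→1: 1={lead,t=2,log=p}
step 12 deliver 1→2: 2={foll,t=2,log=-}
step 13 deliver 2→1: —
step 14 deliver 2→1: —

1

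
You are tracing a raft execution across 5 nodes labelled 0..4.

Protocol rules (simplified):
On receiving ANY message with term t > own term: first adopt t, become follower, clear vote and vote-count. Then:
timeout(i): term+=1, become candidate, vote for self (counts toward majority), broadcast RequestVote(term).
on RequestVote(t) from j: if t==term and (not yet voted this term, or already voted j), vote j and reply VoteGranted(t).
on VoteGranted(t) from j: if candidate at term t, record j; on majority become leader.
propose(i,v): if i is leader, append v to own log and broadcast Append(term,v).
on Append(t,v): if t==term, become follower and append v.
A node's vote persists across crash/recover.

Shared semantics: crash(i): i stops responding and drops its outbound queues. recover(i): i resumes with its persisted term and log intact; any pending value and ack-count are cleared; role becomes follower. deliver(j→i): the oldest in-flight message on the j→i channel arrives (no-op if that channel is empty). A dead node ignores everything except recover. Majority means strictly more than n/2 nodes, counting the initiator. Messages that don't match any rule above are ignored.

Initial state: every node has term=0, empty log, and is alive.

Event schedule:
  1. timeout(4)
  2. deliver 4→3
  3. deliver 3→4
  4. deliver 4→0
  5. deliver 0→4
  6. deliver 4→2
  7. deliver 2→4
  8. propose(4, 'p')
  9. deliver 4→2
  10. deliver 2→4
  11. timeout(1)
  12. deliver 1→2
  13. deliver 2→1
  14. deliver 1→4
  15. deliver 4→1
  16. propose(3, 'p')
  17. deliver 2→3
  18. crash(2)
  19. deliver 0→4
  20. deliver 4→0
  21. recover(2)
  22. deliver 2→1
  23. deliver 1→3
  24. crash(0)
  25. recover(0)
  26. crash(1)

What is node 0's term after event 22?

1

e1 timeout(4): 4[cand,t=1,-]
e2 deliver 4→3: 3[foll,t=1,-]
e3 deliver 3→4: ·
e4 deliver 4→0: 0[foll,t=1,-]
e5 deliver 0→4: 4[lead,t=1,-]
e6 deliver 4→2: 2[foll,t=1,-]
e7 deliver 2→4: ·
e8 propose(4,'p'): 4[lead,t=1,p]
e9 deliver 4→2: 2[foll,t=1,p]
e10 deliver 2→4: ·
e11 timeout(1): 1[cand,t=1,-]
e12 deliver 1→2: ·
e13 deliver 2→1: ·
e14 deliver 1→4: ·
e15 deliver 4→1: ·
e16 propose(3,'p'): ·
e17 deliver 2→3: ·
e18 crash(2): 2[✗foll,t=1,p]
e19 deliver 0→4: ·
e20 deliver 4→0: 0[foll,t=1,p]
e21 recover(2): 2[foll,t=1,p]
e22 deliver 2→1: ·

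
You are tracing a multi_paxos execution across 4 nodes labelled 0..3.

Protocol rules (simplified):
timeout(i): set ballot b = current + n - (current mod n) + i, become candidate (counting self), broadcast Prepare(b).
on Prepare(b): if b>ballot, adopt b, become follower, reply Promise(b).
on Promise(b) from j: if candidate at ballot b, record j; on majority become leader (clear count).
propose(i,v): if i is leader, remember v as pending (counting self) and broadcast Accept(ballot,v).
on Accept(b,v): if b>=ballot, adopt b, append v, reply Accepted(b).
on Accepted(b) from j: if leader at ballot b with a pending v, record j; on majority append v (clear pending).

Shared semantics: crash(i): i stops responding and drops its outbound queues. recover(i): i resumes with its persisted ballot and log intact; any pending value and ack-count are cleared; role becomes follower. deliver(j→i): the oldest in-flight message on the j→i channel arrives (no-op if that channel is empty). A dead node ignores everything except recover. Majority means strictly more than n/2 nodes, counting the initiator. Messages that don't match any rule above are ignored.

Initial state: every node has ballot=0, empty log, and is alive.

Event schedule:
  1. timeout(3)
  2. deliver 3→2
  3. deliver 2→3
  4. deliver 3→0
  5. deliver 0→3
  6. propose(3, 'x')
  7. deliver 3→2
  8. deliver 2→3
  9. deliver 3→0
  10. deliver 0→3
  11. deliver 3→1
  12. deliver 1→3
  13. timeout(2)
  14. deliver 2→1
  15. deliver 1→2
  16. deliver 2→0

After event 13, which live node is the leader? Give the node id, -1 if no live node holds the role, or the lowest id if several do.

3

step 1 timeout(3): 3={cand,b=7,log=-}
step 2 deliver 3→2: 2={foll,b=7,log=-}
step 3 deliver 2→3: —
step 4 deliver 3→0: 0={foll,b=7,log=-}
step 5 deliver 0→3: 3={lead,b=7,log=-}
step 6 propose(3,'x'): —
step 7 deliver 3→2: 2={foll,b=7,log=x}
step 8 deliver 2→3: —
step 9 deliver 3→0: 0={foll,b=7,log=x}
step 10 deliver 0→3: 3={lead,b=7,log=x}
step 11 deliver 3→1: 1={foll,b=7,log=-}
step 12 deliver 1→3: —
step 13 timeout(2): 2={cand,b=10,log=x}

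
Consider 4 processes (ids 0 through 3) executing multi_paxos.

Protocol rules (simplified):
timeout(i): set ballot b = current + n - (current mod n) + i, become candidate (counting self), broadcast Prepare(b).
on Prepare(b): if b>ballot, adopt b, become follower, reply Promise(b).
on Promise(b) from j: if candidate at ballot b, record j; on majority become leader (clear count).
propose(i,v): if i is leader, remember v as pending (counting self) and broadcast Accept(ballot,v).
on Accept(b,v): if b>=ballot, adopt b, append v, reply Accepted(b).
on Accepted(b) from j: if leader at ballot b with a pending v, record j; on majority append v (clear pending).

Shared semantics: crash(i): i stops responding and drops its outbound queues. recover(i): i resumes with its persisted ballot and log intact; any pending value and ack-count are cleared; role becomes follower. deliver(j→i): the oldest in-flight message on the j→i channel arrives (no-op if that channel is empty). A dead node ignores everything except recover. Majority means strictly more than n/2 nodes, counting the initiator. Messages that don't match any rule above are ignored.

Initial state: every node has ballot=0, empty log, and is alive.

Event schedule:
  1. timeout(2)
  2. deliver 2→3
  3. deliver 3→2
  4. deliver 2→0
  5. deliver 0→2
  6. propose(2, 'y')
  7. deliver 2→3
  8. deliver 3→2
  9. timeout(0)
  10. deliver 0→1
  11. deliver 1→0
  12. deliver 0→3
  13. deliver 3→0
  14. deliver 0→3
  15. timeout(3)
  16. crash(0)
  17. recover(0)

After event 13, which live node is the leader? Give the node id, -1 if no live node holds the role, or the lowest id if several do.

e1 timeout(2): 2[cand,b=6,-]
e2 deliver 2→3: 3[foll,b=6,-]
e3 deliver 3→2: ·
e4 deliver 2→0: 0[foll,b=6,-]
e5 deliver 0→2: 2[lead,b=6,-]
e6 propose(2,'y'): ·
e7 deliver 2→3: 3[foll,b=6,y]
e8 deliver 3→2: ·
e9 timeout(0): 0[cand,b=8,-]
e10 deliver 0→1: 1[foll,b=8,-]
e11 deliver 1→0: ·
e12 deliver 0→3: 3[foll,b=8,y]
e13 deliver 3→0: 0[lead,b=8,-]

0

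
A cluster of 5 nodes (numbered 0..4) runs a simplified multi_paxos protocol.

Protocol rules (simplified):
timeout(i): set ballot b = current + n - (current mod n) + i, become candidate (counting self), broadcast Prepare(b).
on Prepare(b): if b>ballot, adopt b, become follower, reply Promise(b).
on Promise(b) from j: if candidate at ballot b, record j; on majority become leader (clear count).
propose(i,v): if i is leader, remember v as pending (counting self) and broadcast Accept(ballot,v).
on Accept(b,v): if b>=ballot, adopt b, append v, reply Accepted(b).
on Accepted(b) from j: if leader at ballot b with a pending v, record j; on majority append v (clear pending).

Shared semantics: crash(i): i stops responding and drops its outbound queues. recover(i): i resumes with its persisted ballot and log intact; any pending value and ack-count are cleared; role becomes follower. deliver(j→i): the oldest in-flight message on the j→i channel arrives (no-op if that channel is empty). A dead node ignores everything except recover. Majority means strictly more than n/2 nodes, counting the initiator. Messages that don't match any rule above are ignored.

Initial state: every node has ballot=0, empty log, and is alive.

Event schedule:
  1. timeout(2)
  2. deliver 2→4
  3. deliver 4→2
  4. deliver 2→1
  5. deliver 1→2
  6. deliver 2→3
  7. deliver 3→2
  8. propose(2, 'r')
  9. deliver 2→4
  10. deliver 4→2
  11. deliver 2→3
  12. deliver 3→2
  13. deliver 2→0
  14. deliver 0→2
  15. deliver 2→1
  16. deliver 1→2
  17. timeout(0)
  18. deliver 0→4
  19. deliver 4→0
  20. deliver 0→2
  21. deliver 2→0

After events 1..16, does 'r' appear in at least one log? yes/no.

e1 timeout(2): 2[cand,b=7,-]
e2 deliver 2→4: 4[foll,b=7,-]
e3 deliver 4→2: ·
e4 deliver 2→1: 1[foll,b=7,-]
e5 deliver 1→2: 2[lead,b=7,-]
e6 deliver 2→3: 3[foll,b=7,-]
e7 deliver 3→2: ·
e8 propose(2,'r'): ·
e9 deliver 2→4: 4[foll,b=7,r]
e10 deliver 4→2: ·
e11 deliver 2→3: 3[foll,b=7,r]
e12 deliver 3→2: 2[lead,b=7,r]
e13 deliver 2→0: 0[foll,b=7,-]
e14 deliver 0→2: ·
e15 deliver 2→1: 1[foll,b=7,r]
e16 deliver 1→2: ·

yes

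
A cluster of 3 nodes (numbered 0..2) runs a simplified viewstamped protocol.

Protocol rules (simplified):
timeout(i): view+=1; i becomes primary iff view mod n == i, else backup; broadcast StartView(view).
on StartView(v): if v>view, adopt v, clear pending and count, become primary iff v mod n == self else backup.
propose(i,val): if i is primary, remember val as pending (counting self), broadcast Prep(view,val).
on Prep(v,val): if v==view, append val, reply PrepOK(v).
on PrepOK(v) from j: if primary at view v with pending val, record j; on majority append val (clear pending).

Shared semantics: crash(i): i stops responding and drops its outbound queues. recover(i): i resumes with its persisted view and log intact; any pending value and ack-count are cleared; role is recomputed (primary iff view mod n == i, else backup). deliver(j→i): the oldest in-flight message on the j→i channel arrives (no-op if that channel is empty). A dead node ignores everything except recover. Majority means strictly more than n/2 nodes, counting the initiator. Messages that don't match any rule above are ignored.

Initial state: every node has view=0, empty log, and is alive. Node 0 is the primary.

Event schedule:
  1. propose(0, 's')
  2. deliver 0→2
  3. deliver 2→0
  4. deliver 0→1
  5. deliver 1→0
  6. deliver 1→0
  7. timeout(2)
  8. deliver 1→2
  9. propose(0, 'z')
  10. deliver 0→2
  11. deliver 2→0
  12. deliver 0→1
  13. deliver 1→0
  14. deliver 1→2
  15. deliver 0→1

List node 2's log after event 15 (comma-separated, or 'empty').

step 1 propose(0,'s'): —
step 2 deliver 0→2: 2={back,v=0,log=s}
step 3 deliver 2→0: 0={prim,v=0,log=s}
step 4 deliver 0→1: 1={back,v=0,log=s}
step 5 deliver 1→0: —
step 6 deliver 1→0: —
step 7 timeout(2): 2={back,v=1,log=s}
step 8 deliver 1→2: —
step 9 propose(0,'z'): —
step 10 deliver 0→2: —
step 11 deliver 2→0: 0={back,v=1,log=s}
step 12 deliver 0→1: 1={back,v=0,log=s,z}
step 13 deliver 1→0: —
step 14 deliver 1→2: —
step 15 deliver 0→1: —

s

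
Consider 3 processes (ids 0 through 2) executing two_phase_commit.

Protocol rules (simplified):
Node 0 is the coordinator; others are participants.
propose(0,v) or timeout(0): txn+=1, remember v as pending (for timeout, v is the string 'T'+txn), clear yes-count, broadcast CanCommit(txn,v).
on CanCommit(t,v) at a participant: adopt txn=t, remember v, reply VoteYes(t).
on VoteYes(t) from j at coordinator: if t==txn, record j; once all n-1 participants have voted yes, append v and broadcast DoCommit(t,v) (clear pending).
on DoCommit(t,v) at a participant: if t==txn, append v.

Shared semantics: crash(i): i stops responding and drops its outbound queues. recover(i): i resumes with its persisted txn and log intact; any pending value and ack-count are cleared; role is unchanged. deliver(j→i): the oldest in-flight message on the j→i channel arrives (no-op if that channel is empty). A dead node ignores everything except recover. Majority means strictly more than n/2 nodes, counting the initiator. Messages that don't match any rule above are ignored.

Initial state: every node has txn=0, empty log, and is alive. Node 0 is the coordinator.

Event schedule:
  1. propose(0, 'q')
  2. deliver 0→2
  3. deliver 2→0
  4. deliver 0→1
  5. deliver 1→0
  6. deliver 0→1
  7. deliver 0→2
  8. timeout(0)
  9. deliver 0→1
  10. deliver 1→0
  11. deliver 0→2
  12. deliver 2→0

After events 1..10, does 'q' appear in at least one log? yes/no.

step 1 propose(0,'q'): 0={coor,t=1,log=-}
step 2 deliver 0→2: 2={part,t=1,log=-}
step 3 deliver 2→0: —
step 4 deliver 0→1: 1={part,t=1,log=-}
step 5 deliver 1→0: 0={coor,t=1,log=q}
step 6 deliver 0→1: 1={part,t=1,log=q}
step 7 deliver 0→2: 2={part,t=1,log=q}
step 8 timeout(0): 0={coor,t=2,log=q}
step 9 deliver 0→1: 1={part,t=2,log=q}
step 10 deliver 1→0: —

yes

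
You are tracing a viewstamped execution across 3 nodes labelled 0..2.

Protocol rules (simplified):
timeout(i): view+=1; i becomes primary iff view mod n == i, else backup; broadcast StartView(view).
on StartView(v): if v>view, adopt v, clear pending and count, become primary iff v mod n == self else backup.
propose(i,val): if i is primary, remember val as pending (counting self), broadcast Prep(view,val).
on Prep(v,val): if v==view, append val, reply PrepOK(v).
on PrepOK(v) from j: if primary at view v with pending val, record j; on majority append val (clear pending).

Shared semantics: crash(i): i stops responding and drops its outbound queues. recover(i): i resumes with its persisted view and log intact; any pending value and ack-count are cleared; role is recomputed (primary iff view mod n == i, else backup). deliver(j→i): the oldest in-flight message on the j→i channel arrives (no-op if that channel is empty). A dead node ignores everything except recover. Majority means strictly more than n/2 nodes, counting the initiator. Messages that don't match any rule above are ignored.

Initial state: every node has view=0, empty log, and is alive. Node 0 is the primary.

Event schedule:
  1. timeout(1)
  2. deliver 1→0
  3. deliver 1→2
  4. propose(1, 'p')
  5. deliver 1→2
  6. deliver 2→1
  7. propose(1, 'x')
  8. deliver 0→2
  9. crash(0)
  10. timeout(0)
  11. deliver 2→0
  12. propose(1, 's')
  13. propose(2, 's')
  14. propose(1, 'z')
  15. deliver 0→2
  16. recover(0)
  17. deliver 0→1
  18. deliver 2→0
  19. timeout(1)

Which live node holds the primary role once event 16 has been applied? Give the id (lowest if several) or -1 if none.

1

after 1 — timeout(1): n1:prim/v1/[-]
after 2 — deliver 1→0: n0:back/v1/[-]
after 3 — deliver 1→2: n2:back/v1/[-]
after 4 — propose(1,'p'): ·
after 5 — deliver 1→2: n2:back/v1/[p]
after 6 — deliver 2→1: n1:prim/v1/[p]
after 7 — propose(1,'x'): ·
after 8 — deliver 0→2: ·
after 9 — crash(0): n0:✗back/v1/[-]
after 10 — timeout(0): ·
after 11 — deliver 2→0: ·
after 12 — propose(1,'s'): ·
after 13 — propose(2,'s'): ·
after 14 — propose(1,'z'): ·
after 15 — deliver 0→2: ·
after 16 — recover(0): n0:back/v1/[-]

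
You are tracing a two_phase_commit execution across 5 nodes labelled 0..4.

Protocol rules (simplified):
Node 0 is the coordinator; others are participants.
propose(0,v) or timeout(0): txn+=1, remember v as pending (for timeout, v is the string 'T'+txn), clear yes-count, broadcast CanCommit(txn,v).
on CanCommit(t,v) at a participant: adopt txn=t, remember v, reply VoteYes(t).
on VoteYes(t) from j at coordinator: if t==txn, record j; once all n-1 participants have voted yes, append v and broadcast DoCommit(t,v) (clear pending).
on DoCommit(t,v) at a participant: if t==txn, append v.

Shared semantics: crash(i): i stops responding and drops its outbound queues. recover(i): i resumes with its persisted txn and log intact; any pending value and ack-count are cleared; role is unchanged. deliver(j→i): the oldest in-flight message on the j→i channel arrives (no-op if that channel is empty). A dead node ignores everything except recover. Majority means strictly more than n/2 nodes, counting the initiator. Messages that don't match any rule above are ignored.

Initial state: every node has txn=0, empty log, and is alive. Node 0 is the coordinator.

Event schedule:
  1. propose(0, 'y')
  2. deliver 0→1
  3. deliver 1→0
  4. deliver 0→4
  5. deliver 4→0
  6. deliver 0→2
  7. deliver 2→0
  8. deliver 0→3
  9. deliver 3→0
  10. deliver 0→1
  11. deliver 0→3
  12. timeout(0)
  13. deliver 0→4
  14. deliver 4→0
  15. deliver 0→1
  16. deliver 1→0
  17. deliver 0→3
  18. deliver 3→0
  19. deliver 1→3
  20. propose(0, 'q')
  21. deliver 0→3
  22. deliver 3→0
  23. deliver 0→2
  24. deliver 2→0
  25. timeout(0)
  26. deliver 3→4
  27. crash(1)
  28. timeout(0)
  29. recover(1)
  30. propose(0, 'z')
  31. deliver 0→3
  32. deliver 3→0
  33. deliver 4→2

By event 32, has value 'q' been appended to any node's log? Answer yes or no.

e1 propose(0,'y'): 0[coor,t=1,-]
e2 deliver 0→1: 1[part,t=1,-]
e3 deliver 1→0: ·
e4 deliver 0→4: 4[part,t=1,-]
e5 deliver 4→0: ·
e6 deliver 0→2: 2[part,t=1,-]
e7 deliver 2→0: ·
e8 deliver 0→3: 3[part,t=1,-]
e9 deliver 3→0: 0[coor,t=1,y]
e10 deliver 0→1: 1[part,t=1,y]
e11 deliver 0→3: 3[part,t=1,y]
e12 timeout(0): 0[coor,t=2,y]
e13 deliver 0→4: 4[part,t=1,y]
e14 deliver 4→0: ·
e15 deliver 0→1: 1[part,t=2,y]
e16 deliver 1→0: ·
e17 deliver 0→3: 3[part,t=2,y]
e18 deliver 3→0: ·
e19 deliver 1→3: ·
e20 propose(0,'q'): 0[coor,t=3,y]
e21 deliver 0→3: 3[part,t=3,y]
e22 deliver 3→0: ·
e23 deliver 0→2: 2[part,t=1,y]
e24 deliver 2→0: ·
e25 timeout(0): 0[coor,t=4,y]
e26 deliver 3→4: ·
e27 crash(1): 1[✗part,t=2,y]
e28 timeout(0): 0[coor,t=5,y]
e29 recover(1): 1[part,t=2,y]
e30 propose(0,'z'): 0[coor,t=6,y]
e31 deliver 0→3: 3[part,t=4,y]
e32 deliver 3→0: ·

no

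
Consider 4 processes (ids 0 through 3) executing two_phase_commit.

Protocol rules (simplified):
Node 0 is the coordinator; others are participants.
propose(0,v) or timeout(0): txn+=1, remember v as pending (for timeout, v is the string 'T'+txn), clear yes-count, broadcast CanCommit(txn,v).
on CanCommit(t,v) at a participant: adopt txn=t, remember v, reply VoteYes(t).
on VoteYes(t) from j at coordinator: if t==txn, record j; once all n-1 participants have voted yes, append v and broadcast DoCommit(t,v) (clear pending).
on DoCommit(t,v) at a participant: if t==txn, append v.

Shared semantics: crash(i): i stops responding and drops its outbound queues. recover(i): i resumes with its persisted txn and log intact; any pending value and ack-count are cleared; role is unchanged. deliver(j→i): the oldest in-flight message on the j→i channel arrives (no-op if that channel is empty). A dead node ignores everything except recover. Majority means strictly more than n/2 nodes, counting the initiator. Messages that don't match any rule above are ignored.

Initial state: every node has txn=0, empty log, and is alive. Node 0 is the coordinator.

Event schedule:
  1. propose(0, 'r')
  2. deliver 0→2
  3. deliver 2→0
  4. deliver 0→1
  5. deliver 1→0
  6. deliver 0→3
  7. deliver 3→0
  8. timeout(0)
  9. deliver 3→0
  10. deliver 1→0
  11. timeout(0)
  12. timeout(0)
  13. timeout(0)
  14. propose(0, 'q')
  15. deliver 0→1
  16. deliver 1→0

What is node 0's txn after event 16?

6

e1 propose(0,'r'): 0[coor,t=1,-]
e2 deliver 0→2: 2[part,t=1,-]
e3 deliver 2→0: ·
e4 deliver 0→1: 1[part,t=1,-]
e5 deliver 1→0: ·
e6 deliver 0→3: 3[part,t=1,-]
e7 deliver 3→0: 0[coor,t=1,r]
e8 timeout(0): 0[coor,t=2,r]
e9 deliver 3→0: ·
e10 deliver 1→0: ·
e11 timeout(0): 0[coor,t=3,r]
e12 timeout(0): 0[coor,t=4,r]
e13 timeout(0): 0[coor,t=5,r]
e14 propose(0,'q'): 0[coor,t=6,r]
e15 deliver 0→1: 1[part,t=1,r]
e16 deliver 1→0: ·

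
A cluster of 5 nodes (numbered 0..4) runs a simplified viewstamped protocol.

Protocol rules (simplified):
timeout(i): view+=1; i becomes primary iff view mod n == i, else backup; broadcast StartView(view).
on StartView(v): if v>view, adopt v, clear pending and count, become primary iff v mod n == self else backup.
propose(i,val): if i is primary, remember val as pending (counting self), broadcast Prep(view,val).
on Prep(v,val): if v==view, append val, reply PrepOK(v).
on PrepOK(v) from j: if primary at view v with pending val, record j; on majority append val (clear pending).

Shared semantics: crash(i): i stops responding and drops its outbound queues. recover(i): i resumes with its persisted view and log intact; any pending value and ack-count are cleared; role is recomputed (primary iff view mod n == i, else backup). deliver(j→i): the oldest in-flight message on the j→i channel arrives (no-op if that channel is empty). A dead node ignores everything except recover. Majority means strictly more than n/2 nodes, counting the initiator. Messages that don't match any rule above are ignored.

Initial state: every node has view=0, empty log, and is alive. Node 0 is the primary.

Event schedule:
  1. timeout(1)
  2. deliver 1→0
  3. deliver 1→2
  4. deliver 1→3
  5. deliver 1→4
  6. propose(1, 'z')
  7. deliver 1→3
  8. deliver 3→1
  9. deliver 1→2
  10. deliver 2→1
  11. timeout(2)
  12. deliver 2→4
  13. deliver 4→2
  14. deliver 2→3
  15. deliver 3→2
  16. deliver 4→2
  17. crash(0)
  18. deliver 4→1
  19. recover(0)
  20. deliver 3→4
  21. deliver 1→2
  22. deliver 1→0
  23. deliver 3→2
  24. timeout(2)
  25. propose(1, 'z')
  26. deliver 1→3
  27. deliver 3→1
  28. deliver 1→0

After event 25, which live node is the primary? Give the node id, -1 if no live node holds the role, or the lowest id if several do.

e1 timeout(1): 1[prim,v=1,-]
e2 deliver 1→0: 0[back,v=1,-]
e3 deliver 1→2: 2[back,v=1,-]
e4 deliver 1→3: 3[back,v=1,-]
e5 deliver 1→4: 4[back,v=1,-]
e6 propose(1,'z'): ·
e7 deliver 1→3: 3[back,v=1,z]
e8 deliver 3→1: ·
e9 deliver 1→2: 2[back,v=1,z]
e10 deliver 2→1: 1[prim,v=1,z]
e11 timeout(2): 2[prim,v=2,z]
e12 deliver 2→4: 4[back,v=2,-]
e13 deliver 4→2: ·
e14 deliver 2→3: 3[back,v=2,z]
e15 deliver 3→2: ·
e16 deliver 4→2: ·
e17 crash(0): 0[✗back,v=1,-]
e18 deliver 4→1: ·
e19 recover(0): 0[back,v=1,-]
e20 deliver 3→4: ·
e21 deliver 1→2: ·
e22 deliver 1→0: 0[back,v=1,z]
e23 deliver 3→2: ·
e24 timeout(2): 2[back,v=3,z]
e25 propose(1,'z'): ·

1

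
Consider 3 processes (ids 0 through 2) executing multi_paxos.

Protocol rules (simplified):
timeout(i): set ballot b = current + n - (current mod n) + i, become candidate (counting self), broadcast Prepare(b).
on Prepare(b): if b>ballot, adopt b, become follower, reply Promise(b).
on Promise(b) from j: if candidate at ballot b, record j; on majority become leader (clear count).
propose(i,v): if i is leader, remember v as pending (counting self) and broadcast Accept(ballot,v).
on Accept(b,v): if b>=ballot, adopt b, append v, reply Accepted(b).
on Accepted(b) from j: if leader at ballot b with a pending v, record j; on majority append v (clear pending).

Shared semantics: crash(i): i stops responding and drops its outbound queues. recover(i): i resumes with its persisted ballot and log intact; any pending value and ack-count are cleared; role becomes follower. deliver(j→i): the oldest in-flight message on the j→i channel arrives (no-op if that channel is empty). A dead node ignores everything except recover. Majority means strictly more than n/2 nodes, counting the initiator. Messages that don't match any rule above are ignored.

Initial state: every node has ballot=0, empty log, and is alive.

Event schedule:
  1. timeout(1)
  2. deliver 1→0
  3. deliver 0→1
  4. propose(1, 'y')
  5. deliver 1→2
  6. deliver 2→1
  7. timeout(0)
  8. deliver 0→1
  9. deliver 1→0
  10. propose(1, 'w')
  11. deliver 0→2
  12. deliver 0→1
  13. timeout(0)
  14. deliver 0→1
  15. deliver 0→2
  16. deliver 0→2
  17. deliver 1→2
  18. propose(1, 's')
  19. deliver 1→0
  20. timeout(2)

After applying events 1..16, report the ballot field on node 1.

9

e1 timeout(1): 1[cand,b=4,-]
e2 deliver 1→0: 0[foll,b=4,-]
e3 deliver 0→1: 1[lead,b=4,-]
e4 propose(1,'y'): ·
e5 deliver 1→2: 2[foll,b=4,-]
e6 deliver 2→1: ·
e7 timeout(0): 0[cand,b=6,-]
e8 deliver 0→1: 1[foll,b=6,-]
e9 deliver 1→0: ·
e10 propose(1,'w'): ·
e11 deliver 0→2: 2[foll,b=6,-]
e12 deliver 0→1: ·
e13 timeout(0): 0[cand,b=9,-]
e14 deliver 0→1: 1[foll,b=9,-]
e15 deliver 0→2: 2[foll,b=9,-]
e16 deliver 0→2: ·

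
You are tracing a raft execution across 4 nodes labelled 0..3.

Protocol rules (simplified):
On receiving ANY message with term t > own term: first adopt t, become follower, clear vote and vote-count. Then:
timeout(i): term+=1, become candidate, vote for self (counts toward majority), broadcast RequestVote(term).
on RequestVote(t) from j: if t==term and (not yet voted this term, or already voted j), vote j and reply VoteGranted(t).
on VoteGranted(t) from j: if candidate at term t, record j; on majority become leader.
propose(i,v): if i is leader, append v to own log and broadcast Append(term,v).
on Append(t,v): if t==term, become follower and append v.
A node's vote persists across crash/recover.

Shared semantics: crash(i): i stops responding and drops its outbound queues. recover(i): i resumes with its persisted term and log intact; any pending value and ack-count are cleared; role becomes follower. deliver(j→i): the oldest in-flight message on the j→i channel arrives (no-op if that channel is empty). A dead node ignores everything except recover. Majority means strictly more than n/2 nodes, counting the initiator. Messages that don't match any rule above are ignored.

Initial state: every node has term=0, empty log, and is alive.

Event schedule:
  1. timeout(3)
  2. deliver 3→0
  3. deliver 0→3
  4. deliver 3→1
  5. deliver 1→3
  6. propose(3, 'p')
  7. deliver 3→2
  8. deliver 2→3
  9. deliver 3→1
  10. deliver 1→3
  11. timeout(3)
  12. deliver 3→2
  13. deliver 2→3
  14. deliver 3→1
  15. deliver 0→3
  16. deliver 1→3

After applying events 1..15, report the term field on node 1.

[1] timeout(3) → N3(cand t1 [-])
[2] deliver 3→0 → N0(foll t1 [-])
[3] deliver 0→3 → ∅
[4] deliver 3→1 → N1(foll t1 [-])
[5] deliver 1→3 → N3(lead t1 [-])
[6] propose(3,'p') → N3(lead t1 [p])
[7] deliver 3→2 → N2(foll t1 [-])
[8] deliver 2→3 → ∅
[9] deliver 3→1 → N1(foll t1 [p])
[10] deliver 1→3 → ∅
[11] timeout(3) → N3(cand t2 [p])
[12] deliver 3→2 → N2(foll t1 [p])
[13] deliver 2→3 → ∅
[14] deliver 3→1 → N1(foll t2 [p])
[15] deliver 0→3 → ∅

2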